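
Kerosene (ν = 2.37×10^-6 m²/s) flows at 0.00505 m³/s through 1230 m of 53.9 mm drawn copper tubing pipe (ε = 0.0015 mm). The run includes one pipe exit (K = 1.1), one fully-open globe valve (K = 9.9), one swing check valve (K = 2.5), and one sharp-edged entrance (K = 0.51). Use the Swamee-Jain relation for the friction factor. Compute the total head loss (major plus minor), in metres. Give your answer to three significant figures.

H_L ≈ 122 m

V = 4Q/(πD²) = 2.213 m/s; V²/2g = 0.2497 m
Re = 5.03×10^4, ε/D = 2.78×10^-5 → f = 0.02084 (Swamee-Jain)
Major: h_f = f(L/D)·V²/2g = 0.02084·22820·0.2497 = 118.8 m
Minor: ΣK = 14.0; h_m = ΣK·V²/2g = 3.498 m
Total H_L = 118.8 + 3.498 = 122.3 m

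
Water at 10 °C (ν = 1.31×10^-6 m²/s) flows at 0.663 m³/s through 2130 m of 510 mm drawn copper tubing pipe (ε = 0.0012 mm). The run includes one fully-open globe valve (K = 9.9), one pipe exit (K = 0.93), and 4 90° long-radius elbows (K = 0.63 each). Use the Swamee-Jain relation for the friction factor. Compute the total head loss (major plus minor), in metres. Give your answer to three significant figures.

V = 4Q/(πD²) = 3.246 m/s; V²/2g = 0.5369 m
Re = 1.26×10^6, ε/D = 2.35×10^-6 → f = 0.01123 (Swamee-Jain)
Major: h_f = f(L/D)·V²/2g = 0.01123·4176·0.5369 = 25.18 m
Minor: ΣK = 13.3; h_m = ΣK·V²/2g = 7.167 m
Total H_L = 25.18 + 7.167 = 32.35 m

H_L ≈ 32.4 m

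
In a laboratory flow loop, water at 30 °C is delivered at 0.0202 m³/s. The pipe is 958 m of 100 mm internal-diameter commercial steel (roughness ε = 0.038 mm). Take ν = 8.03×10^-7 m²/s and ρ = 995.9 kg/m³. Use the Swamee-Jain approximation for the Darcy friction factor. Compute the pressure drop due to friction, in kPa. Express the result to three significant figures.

V = 4Q/(πD²) = 4·0.0202/(π·0.100²) = 2.572 m/s
Re = VD/ν = 2.572·0.100/8.03×10^-7 = 3.20×10^5 → turbulent
ε/D = 0.038/100 = 3.80×10^-4
Swamee-Jain: f = 0.01751
h_f = f(L/D)V²/(2g) = 0.01751·(958/0.100)·2.572²/(2·9.81) = 56.54 m
Δp = ρg·h_f = 995.9·9.81·56.54 = 552.4 kPa

Δp ≈ 552 kPa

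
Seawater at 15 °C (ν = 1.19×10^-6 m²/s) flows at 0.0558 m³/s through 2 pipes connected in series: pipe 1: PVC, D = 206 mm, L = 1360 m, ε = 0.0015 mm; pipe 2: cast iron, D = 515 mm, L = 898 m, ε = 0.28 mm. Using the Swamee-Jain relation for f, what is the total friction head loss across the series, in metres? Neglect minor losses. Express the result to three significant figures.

H ≈ 13.9 m

Pipe 1: V = 1.674 m/s, Re = 2.90×10^5, ε/D = 7.28×10^-6, f = 0.01455, h_1 = f(L/D)V²/2g = 13.72 m
Pipe 2: V = 0.2679 m/s, Re = 1.16×10^5, ε/D = 5.44×10^-4, f = 0.02024, h_2 = f(L/D)V²/2g = 0.1291 m
Series → Q common, losses add: H = Σh = 13.85 m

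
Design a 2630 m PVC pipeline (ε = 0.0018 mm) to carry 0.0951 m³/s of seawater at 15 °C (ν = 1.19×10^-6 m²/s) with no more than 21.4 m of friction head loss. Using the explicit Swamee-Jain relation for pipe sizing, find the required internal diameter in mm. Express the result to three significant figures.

Swamee-Jain (Type III): D = 0.66·[ε^1.25·(LQ²/(gh_f))^4.75 + ν·Q^9.4·(L/(gh_f))^5.2]^0.04
LQ²/(gh_f) = 0.1133; L/(gh_f) = 12.53
Term 1 = ε^1.25·(…)^4.75 = 2.12×10^-12; Term 2 = ν·Q^9.4·(…)^5.2 = 1.51×10^-10
D = 0.66·(2.12×10^-12 + 1.51×10^-10)^0.04 = 0.2673 m = 267 mm
Check: V = 1.69 m/s, Re = 3.81×10^5, f = 0.01385, h_f = 19.9 m ≈ 21.4 m ✓

D ≈ 267 mm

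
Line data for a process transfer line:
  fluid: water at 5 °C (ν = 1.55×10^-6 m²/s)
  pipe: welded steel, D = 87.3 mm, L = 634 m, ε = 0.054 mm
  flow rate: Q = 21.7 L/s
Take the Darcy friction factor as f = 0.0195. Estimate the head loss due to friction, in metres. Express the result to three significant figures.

h_f ≈ 94.9 m

V = 4Q/(πD²) = 4·0.0217/(π·0.0873²) = 3.625 m/s
h_f = f(L/D)V²/(2g) = 0.01950·(634/0.0873)·3.625²/(2·9.81) = 94.86 m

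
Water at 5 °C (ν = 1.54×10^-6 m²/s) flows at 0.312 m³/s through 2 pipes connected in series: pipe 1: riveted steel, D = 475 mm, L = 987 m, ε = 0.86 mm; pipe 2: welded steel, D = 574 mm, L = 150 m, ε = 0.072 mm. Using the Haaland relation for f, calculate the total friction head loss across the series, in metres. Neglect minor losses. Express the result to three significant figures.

Pipe 1: V = 1.761 m/s, Re = 5.43×10^5, ε/D = 0.00181, f = 0.02318, h_1 = f(L/D)V²/2g = 7.609 m
Pipe 2: V = 1.206 m/s, Re = 4.49×10^5, ε/D = 1.25×10^-4, f = 0.01471, h_2 = f(L/D)V²/2g = 0.2849 m
Series → Q common, losses add: H = Σh = 7.894 m

H ≈ 7.89 m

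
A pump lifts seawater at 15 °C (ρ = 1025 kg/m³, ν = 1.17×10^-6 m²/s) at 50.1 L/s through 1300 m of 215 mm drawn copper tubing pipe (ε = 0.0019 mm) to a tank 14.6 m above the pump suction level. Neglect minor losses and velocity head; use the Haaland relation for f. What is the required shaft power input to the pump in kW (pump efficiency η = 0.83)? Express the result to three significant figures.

V = 4Q/(πD²) = 1.380 m/s; Re = 2.54×10^5; ε/D = 8.84×10^-6; f = 0.01487
h_f = f(L/D)V²/2g = 8.726 m
Total head H = z + h_f = 14.6 + 8.726 = 23.33 m
P_hyd = ρgQH = 1025·9.81·0.0501·23.33 = 11.75 kW
P_shaft = P_hyd/η = 11.75/0.83 = 14.16 kW

P_shaft ≈ 14.2 kW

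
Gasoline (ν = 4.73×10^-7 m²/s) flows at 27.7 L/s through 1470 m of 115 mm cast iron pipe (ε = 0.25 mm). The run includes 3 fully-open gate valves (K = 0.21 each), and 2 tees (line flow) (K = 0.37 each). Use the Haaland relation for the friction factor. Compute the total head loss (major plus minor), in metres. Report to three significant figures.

V = 4Q/(πD²) = 2.667 m/s; V²/2g = 0.3625 m
Re = 6.48×10^5, ε/D = 0.00217 → f = 0.02423 (Haaland)
Major: h_f = f(L/D)·V²/2g = 0.02423·12783·0.3625 = 112.3 m
Minor: ΣK = 1.37; h_m = ΣK·V²/2g = 0.4966 m
Total H_L = 112.3 + 0.4966 = 112.8 m

H_L ≈ 113 m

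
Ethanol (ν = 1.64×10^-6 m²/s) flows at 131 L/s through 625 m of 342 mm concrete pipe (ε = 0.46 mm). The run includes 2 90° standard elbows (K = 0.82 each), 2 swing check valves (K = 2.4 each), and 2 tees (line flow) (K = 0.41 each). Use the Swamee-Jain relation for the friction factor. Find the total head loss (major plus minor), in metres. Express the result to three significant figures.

H_L ≈ 4.93 m

V = 4Q/(πD²) = 1.426 m/s; V²/2g = 0.1036 m
Re = 2.97×10^5, ε/D = 0.00135 → f = 0.02208 (Swamee-Jain)
Major: h_f = f(L/D)·V²/2g = 0.02208·1827·0.1036 = 4.182 m
Minor: ΣK = 7.26; h_m = ΣK·V²/2g = 0.7525 m
Total H_L = 4.182 + 0.7525 = 4.935 m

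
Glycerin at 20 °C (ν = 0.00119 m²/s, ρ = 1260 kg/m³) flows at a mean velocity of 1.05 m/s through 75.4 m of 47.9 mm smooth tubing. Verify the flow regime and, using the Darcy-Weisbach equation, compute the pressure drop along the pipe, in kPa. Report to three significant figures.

Re = VD/ν = 1.05·0.04790/0.00119 = 42.3 → laminar (Re < 2300)
f = 64/Re = 1.514
h_f = f(L/D)V²/(2g) = 1.514·(75.4/0.04790)·1.05²/(2·9.81) = 133.9 m
Δp = ρg·h_f = 1260·9.81·133.9 = 1656 kPa

Δp ≈ 1660 kPa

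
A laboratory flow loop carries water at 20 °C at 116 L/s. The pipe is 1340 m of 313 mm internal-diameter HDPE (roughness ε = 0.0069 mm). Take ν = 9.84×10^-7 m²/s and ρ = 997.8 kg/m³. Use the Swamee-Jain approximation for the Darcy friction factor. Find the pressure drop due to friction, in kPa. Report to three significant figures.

V = 4Q/(πD²) = 4·0.116/(π·0.313²) = 1.508 m/s
Re = VD/ν = 1.508·0.313/9.84×10^-7 = 4.80×10^5 → turbulent
ε/D = 0.0069/313 = 2.20×10^-5
Swamee-Jain: f = 0.01353
h_f = f(L/D)V²/(2g) = 0.01353·(1340/0.313)·1.508²/(2·9.81) = 6.708 m
Δp = ρg·h_f = 997.8·9.81·6.708 = 65.67 kPa

Δp ≈ 65.7 kPa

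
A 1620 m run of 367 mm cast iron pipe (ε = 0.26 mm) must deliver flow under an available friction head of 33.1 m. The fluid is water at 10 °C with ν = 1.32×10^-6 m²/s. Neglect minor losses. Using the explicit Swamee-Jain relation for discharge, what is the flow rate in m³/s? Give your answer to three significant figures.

Swamee-Jain (Type II): Q = -0.965·√(gD⁵h_f/L)·ln[ε/(3.7D) + √(3.17ν²L/(gD³h_f))]
√(gD⁵h_f/L) = √(9.81·0.367⁵·33.1/1620) = 0.03653
ε/(3.7D) = 1.91×10^-4; √(3.17ν²L/(gD³h_f)) = 2.36×10^-5
Q = -0.965·0.03653·ln(2.151×10^-4) = 0.2977 m³/s
Check: V = 2.81 m/s, Re = 7.82×10^5, f = 0.01869, h_f = 33.3 m ≈ 33.1 m ✓

Q ≈ 0.298 m³/s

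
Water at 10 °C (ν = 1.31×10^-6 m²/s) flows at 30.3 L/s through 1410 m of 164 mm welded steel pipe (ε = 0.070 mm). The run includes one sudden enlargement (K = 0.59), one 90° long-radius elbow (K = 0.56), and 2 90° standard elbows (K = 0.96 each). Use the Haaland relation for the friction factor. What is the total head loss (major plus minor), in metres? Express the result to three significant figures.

V = 4Q/(πD²) = 1.434 m/s; V²/2g = 0.1049 m
Re = 1.80×10^5, ε/D = 4.27×10^-4 → f = 0.01844 (Haaland)
Major: h_f = f(L/D)·V²/2g = 0.01844·8598·0.1049 = 16.62 m
Minor: ΣK = 3.07; h_m = ΣK·V²/2g = 0.3219 m
Total H_L = 16.62 + 0.3219 = 16.94 m

H_L ≈ 16.9 m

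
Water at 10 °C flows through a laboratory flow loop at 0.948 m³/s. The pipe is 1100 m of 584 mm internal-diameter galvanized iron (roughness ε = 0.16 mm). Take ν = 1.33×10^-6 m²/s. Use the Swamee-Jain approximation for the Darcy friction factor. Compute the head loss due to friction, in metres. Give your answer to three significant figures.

V = 4Q/(πD²) = 4·0.948/(π·0.584²) = 3.539 m/s
Re = VD/ν = 3.539·0.584/1.33×10^-6 = 1.55×10^6 → turbulent
ε/D = 0.16/584 = 2.74×10^-4
Swamee-Jain: f = 0.01525
h_f = f(L/D)V²/(2g) = 0.01525·(1100/0.584)·3.539²/(2·9.81) = 18.34 m

h_f ≈ 18.3 m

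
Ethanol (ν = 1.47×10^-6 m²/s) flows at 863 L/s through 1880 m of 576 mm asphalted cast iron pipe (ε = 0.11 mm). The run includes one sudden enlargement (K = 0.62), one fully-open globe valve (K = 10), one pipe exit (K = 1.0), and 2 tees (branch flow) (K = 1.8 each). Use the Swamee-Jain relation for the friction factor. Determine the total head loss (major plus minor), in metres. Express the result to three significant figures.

H_L ≈ 34.9 m

V = 4Q/(πD²) = 3.312 m/s; V²/2g = 0.5591 m
Re = 1.30×10^6, ε/D = 1.91×10^-4 → f = 0.01447 (Swamee-Jain)
Major: h_f = f(L/D)·V²/2g = 0.01447·3264·0.5591 = 26.40 m
Minor: ΣK = 15.2; h_m = ΣK·V²/2g = 8.509 m
Total H_L = 26.40 + 8.509 = 34.91 m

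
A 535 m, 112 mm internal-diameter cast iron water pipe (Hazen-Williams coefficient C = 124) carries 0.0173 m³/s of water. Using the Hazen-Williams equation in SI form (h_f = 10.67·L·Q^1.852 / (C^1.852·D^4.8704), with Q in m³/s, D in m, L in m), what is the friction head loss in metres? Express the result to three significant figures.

h_f ≈ 17.7 m

h_f = 10.67·535·0.0173^1.852 / (124^1.852·0.112^4.8704) = 17.66 m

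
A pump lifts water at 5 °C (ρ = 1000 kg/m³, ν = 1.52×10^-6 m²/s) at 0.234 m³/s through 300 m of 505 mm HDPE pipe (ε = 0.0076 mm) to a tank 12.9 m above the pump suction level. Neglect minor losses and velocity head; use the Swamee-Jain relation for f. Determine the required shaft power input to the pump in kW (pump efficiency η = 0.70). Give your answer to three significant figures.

P_shaft ≈ 44.2 kW

V = 4Q/(πD²) = 1.168 m/s; Re = 3.88×10^5; ε/D = 1.50×10^-5; f = 0.01391
h_f = f(L/D)V²/2g = 0.5748 m
Total head H = z + h_f = 12.9 + 0.5748 = 13.47 m
P_hyd = ρgQH = 1000·9.81·0.234·13.47 = 30.93 kW
P_shaft = P_hyd/η = 30.93/0.70 = 44.19 kW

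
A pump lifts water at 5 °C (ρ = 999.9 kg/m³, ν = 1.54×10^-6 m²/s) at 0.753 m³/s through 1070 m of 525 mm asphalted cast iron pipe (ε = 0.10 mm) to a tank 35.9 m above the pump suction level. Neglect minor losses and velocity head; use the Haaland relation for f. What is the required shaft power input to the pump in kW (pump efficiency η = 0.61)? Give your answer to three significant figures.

V = 4Q/(πD²) = 3.478 m/s; Re = 1.19×10^6; ε/D = 1.90×10^-4; f = 0.01437
h_f = f(L/D)V²/2g = 18.06 m
Total head H = z + h_f = 35.9 + 18.06 = 53.96 m
P_hyd = ρgQH = 999.9·9.81·0.753·53.96 = 398.6 kW
P_shaft = P_hyd/η = 398.6/0.61 = 653.4 kW

P_shaft ≈ 653 kW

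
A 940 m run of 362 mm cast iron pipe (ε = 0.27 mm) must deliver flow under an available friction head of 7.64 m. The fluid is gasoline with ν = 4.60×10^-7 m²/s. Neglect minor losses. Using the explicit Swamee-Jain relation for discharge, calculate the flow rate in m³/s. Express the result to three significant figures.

Q ≈ 0.181 m³/s

Swamee-Jain (Type II): Q = -0.965·√(gD⁵h_f/L)·ln[ε/(3.7D) + √(3.17ν²L/(gD³h_f))]
√(gD⁵h_f/L) = √(9.81·0.362⁵·7.64/940) = 0.02226
ε/(3.7D) = 2.02×10^-4; √(3.17ν²L/(gD³h_f)) = 1.33×10^-5
Q = -0.965·0.02226·ln(2.149×10^-4) = 0.1814 m³/s
Check: V = 1.76 m/s, Re = 1.39×10^6, f = 0.01866, h_f = 7.67 m ≈ 7.64 m ✓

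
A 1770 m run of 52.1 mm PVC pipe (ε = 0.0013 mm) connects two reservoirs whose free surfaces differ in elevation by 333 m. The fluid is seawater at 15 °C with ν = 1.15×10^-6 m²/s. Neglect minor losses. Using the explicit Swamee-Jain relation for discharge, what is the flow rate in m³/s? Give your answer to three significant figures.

Q ≈ 0.00725 m³/s

Swamee-Jain (Type II): Q = -0.965·√(gD⁵h_f/L)·ln[ε/(3.7D) + √(3.17ν²L/(gD³h_f))]
√(gD⁵h_f/L) = √(9.81·0.0521⁵·333/1770) = 8.417×10^-4
ε/(3.7D) = 6.74×10^-6; √(3.17ν²L/(gD³h_f)) = 1.27×10^-4
Q = -0.965·8.417×10^-4·ln(1.335×10^-4) = 0.007247 m³/s
Check: V = 3.40 m/s, Re = 1.54×10^5, f = 0.01655, h_f = 331 m ≈ 333 m ✓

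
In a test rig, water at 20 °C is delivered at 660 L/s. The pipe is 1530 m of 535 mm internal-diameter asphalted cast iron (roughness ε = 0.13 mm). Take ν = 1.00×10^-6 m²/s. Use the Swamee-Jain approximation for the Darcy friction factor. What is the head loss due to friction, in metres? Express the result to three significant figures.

h_f ≈ 18.8 m

V = 4Q/(πD²) = 4·0.660/(π·0.535²) = 2.936 m/s
Re = VD/ν = 2.936·0.535/1.00×10^-6 = 1.57×10^6 → turbulent
ε/D = 0.13/535 = 2.43×10^-4
Swamee-Jain: f = 0.01493
h_f = f(L/D)V²/(2g) = 0.01493·(1530/0.535)·2.936²/(2·9.81) = 18.76 m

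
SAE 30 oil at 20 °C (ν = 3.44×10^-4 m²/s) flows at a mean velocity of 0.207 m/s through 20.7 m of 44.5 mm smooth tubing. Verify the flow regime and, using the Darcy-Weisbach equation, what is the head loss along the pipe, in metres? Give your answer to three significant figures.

Re = VD/ν = 0.207·0.04450/3.44×10^-4 = 26.8 → laminar (Re < 2300)
f = 64/Re = 2.390
h_f = f(L/D)V²/(2g) = 2.390·(20.7/0.04450)·0.207²/(2·9.81) = 2.428 m

h_f ≈ 2.43 m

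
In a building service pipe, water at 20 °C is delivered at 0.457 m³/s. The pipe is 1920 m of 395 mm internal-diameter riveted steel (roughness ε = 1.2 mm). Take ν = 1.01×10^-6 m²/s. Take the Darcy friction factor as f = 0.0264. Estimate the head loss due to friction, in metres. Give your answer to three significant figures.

V = 4Q/(πD²) = 4·0.457/(π·0.395²) = 3.729 m/s
h_f = f(L/D)V²/(2g) = 0.02640·(1920/0.395)·3.729²/(2·9.81) = 90.96 m

h_f ≈ 91.0 m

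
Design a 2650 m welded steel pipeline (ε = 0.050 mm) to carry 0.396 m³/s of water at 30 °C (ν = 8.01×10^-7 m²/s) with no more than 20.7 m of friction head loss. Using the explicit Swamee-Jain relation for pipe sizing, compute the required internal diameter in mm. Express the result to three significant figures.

D ≈ 470 mm

Swamee-Jain (Type III): D = 0.66·[ε^1.25·(LQ²/(gh_f))^4.75 + ν·Q^9.4·(L/(gh_f))^5.2]^0.04
LQ²/(gh_f) = 2.046; L/(gh_f) = 13.05
Term 1 = ε^1.25·(…)^4.75 = 1.26×10^-4; Term 2 = ν·Q^9.4·(…)^5.2 = 8.38×10^-5
D = 0.66·(1.26×10^-4 + 8.38×10^-5)^0.04 = 0.4704 m = 470 mm
Check: V = 2.28 m/s, Re = 1.34×10^6, f = 0.01331, h_f = 19.8 m ≈ 20.7 m ✓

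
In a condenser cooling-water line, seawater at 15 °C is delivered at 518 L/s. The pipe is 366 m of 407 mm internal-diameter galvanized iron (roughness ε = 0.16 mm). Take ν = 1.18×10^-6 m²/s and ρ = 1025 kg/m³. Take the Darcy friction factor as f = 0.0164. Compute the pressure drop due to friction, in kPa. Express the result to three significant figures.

Δp ≈ 120 kPa

V = 4Q/(πD²) = 4·0.518/(π·0.407²) = 3.982 m/s
h_f = f(L/D)V²/(2g) = 0.01640·(366/0.407)·3.982²/(2·9.81) = 11.92 m
Δp = ρg·h_f = 1025·9.81·11.92 = 119.8 kPa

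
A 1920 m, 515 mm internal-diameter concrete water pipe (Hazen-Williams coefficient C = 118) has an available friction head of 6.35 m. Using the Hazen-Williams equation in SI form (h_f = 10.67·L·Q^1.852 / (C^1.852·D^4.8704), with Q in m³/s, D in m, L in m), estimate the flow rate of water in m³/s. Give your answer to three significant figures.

Rearranging: Q = [h_f·C^1.852·D^4.8704 / (10.67·L)]^(1/1.852)
Q = [6.35·118^1.852·0.515^4.8704 / (10.67·1920)]^0.540 = 0.2627 m³/s

Q ≈ 0.263 m³/s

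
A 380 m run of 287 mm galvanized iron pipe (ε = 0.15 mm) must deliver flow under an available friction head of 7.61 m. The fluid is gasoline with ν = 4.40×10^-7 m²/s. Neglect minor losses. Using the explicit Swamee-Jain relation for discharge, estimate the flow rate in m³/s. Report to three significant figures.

Swamee-Jain (Type II): Q = -0.965·√(gD⁵h_f/L)·ln[ε/(3.7D) + √(3.17ν²L/(gD³h_f))]
√(gD⁵h_f/L) = √(9.81·0.287⁵·7.61/380) = 0.01956
ε/(3.7D) = 1.41×10^-4; √(3.17ν²L/(gD³h_f)) = 1.15×10^-5
Q = -0.965·0.01956·ln(1.528×10^-4) = 0.1658 m³/s
Check: V = 2.56 m/s, Re = 1.67×10^6, f = 0.01724, h_f = 7.65 m ≈ 7.61 m ✓

Q ≈ 0.166 m³/s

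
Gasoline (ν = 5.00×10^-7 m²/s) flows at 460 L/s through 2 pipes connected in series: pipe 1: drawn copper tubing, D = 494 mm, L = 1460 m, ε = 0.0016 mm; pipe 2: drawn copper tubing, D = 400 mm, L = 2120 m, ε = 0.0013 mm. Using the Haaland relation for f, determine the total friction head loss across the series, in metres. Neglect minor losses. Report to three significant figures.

Pipe 1: V = 2.400 m/s, Re = 2.37×10^6, ε/D = 3.24×10^-6, f = 0.01017, h_1 = f(L/D)V²/2g = 8.825 m
Pipe 2: V = 3.661 m/s, Re = 2.93×10^6, ε/D = 3.25×10^-6, f = 0.009862, h_2 = f(L/D)V²/2g = 35.70 m
Series → Q common, losses add: H = Σh = 44.52 m

H ≈ 44.5 m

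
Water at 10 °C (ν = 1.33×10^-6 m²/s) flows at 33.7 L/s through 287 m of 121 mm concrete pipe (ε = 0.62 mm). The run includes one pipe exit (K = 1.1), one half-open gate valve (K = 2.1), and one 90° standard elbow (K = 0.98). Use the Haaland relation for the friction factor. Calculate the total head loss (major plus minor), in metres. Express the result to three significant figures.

V = 4Q/(πD²) = 2.931 m/s; V²/2g = 0.4378 m
Re = 2.67×10^5, ε/D = 0.00512 → f = 0.03098 (Haaland)
Major: h_f = f(L/D)·V²/2g = 0.03098·2372·0.4378 = 32.16 m
Minor: ΣK = 4.18; h_m = ΣK·V²/2g = 1.830 m
Total H_L = 32.16 + 1.830 = 33.99 m

H_L ≈ 34.0 m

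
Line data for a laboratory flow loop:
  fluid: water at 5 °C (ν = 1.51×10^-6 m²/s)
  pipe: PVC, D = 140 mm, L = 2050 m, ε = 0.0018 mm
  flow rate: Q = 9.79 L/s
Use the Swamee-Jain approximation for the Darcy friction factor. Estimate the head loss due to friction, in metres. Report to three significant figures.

h_f ≈ 6.06 m

V = 4Q/(πD²) = 4·0.00979/(π·0.140²) = 0.6360 m/s
Re = VD/ν = 0.6360·0.140/1.51×10^-6 = 5.90×10^4 → turbulent
ε/D = 0.0018/140 = 1.29×10^-5
Swamee-Jain: f = 0.02007
h_f = f(L/D)V²/(2g) = 0.02007·(2050/0.140)·0.6360²/(2·9.81) = 6.058 m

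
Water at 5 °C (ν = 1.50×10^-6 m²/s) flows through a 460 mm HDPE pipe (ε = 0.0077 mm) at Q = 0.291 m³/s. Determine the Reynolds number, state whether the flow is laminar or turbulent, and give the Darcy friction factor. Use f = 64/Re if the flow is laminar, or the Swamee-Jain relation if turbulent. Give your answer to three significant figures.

V = 4Q/(πD²) = 1.751 m/s
Re = VD/ν = 1.751·0.460/1.50×10^-6 = 5.37×10^5
Re > 4000 → turbulent; ε/D = 1.67×10^-5
Swamee-Jain: f = 0.01320

Re ≈ 5.37×10^5; turbulent; f ≈ 0.0132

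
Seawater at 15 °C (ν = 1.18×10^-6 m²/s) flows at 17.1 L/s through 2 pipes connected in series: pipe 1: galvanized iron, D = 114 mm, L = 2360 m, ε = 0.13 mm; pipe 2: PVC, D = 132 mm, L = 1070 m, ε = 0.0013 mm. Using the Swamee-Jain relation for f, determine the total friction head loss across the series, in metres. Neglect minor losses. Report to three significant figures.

H ≈ 76.0 m

Pipe 1: V = 1.675 m/s, Re = 1.62×10^5, ε/D = 0.00114, f = 0.02200, h_1 = f(L/D)V²/2g = 65.16 m
Pipe 2: V = 1.250 m/s, Re = 1.40×10^5, ε/D = 9.85×10^-6, f = 0.01675, h_2 = f(L/D)V²/2g = 10.80 m
Series → Q common, losses add: H = Σh = 75.97 m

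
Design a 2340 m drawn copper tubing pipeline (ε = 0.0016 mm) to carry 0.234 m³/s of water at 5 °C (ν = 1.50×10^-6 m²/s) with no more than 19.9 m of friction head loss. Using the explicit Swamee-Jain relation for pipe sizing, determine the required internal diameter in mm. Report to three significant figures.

D ≈ 375 mm

Swamee-Jain (Type III): D = 0.66·[ε^1.25·(LQ²/(gh_f))^4.75 + ν·Q^9.4·(L/(gh_f))^5.2]^0.04
LQ²/(gh_f) = 0.6563; L/(gh_f) = 11.99
Term 1 = ε^1.25·(…)^4.75 = 7.70×10^-9; Term 2 = ν·Q^9.4·(…)^5.2 = 7.18×10^-7
D = 0.66·(7.70×10^-9 + 7.18×10^-7)^0.04 = 0.3749 m = 375 mm
Check: V = 2.12 m/s, Re = 5.30×10^5, f = 0.01303, h_f = 18.6 m ≈ 19.9 m ✓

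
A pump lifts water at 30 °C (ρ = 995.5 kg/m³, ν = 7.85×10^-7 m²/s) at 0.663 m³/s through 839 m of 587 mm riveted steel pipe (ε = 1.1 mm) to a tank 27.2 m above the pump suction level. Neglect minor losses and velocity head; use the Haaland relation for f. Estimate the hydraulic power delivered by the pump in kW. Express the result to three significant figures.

P_hyd ≈ 242 kW

V = 4Q/(πD²) = 2.450 m/s; Re = 1.83×10^6; ε/D = 0.00187; f = 0.02316
h_f = f(L/D)V²/2g = 10.13 m
Total head H = z + h_f = 27.2 + 10.13 = 37.33 m
P_hyd = ρgQH = 995.5·9.81·0.663·37.33 = 241.7 kW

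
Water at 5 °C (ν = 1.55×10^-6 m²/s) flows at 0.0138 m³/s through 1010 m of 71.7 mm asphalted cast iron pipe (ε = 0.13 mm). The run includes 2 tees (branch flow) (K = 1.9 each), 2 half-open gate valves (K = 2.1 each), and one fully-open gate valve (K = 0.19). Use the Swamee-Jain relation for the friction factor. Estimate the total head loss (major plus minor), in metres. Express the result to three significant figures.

H_L ≈ 208 m

V = 4Q/(πD²) = 3.418 m/s; V²/2g = 0.5954 m
Re = 1.58×10^5, ε/D = 0.00181 → f = 0.02419 (Swamee-Jain)
Major: h_f = f(L/D)·V²/2g = 0.02419·14086·0.5954 = 202.9 m
Minor: ΣK = 8.19; h_m = ΣK·V²/2g = 4.876 m
Total H_L = 202.9 + 4.876 = 207.8 m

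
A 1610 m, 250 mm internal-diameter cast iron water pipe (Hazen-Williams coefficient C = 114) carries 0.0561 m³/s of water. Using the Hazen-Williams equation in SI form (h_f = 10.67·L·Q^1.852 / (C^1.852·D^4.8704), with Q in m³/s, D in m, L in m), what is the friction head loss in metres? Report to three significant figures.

h_f = 10.67·1610·0.0561^1.852 / (114^1.852·0.250^4.8704) = 10.99 m

h_f ≈ 11.0 m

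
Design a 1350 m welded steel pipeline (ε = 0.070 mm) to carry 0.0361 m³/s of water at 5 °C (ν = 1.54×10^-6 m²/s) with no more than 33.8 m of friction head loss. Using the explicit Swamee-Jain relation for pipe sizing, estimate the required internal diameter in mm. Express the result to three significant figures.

Swamee-Jain (Type III): D = 0.66·[ε^1.25·(LQ²/(gh_f))^4.75 + ν·Q^9.4·(L/(gh_f))^5.2]^0.04
LQ²/(gh_f) = 0.005306; L/(gh_f) = 4.071
Term 1 = ε^1.25·(…)^4.75 = 9.98×10^-17; Term 2 = ν·Q^9.4·(…)^5.2 = 6.29×10^-17
D = 0.66·(9.98×10^-17 + 6.29×10^-17)^0.04 = 0.1542 m = 154 mm
Check: V = 1.93 m/s, Re = 1.94×10^5, f = 0.01875, h_f = 31.3 m ≈ 33.8 m ✓

D ≈ 154 mm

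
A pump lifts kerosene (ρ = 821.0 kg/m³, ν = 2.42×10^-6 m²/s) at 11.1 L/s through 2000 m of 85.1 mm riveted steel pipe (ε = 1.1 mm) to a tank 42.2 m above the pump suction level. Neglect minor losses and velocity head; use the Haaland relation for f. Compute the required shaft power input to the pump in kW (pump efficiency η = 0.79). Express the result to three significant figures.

P_shaft ≈ 26.6 kW

V = 4Q/(πD²) = 1.952 m/s; Re = 6.86×10^4; ε/D = 0.0129; f = 0.04220
h_f = f(L/D)V²/2g = 192.5 m
Total head H = z + h_f = 42.2 + 192.5 = 234.7 m
P_hyd = ρgQH = 821.0·9.81·0.0111·234.7 = 20.98 kW
P_shaft = P_hyd/η = 20.98/0.79 = 26.56 kW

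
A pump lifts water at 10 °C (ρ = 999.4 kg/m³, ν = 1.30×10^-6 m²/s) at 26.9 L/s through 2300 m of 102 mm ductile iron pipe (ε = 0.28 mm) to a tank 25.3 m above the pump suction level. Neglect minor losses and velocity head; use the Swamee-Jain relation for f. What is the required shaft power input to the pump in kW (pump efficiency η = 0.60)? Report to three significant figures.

P_shaft ≈ 155 kW

V = 4Q/(πD²) = 3.292 m/s; Re = 2.58×10^5; ε/D = 0.00275; f = 0.02624
h_f = f(L/D)V²/2g = 326.8 m
Total head H = z + h_f = 25.3 + 326.8 = 352.1 m
P_hyd = ρgQH = 999.4·9.81·0.0269·352.1 = 92.87 kW
P_shaft = P_hyd/η = 92.87/0.60 = 154.8 kW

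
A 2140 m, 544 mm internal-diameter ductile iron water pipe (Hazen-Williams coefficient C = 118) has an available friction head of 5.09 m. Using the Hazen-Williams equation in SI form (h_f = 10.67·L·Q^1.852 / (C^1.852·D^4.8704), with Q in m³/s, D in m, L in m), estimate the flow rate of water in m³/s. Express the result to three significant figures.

Rearranging: Q = [h_f·C^1.852·D^4.8704 / (10.67·L)]^(1/1.852)
Q = [5.09·118^1.852·0.544^4.8704 / (10.67·2140)]^0.540 = 0.2539 m³/s

Q ≈ 0.254 m³/s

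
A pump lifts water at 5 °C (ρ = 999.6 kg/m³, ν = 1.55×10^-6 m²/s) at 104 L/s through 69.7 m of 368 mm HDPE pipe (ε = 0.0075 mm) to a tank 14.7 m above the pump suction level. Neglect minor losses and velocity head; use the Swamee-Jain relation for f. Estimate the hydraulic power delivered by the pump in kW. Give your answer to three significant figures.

V = 4Q/(πD²) = 0.9778 m/s; Re = 2.32×10^5; ε/D = 2.04×10^-5; f = 0.01529
h_f = f(L/D)V²/2g = 0.1412 m
Total head H = z + h_f = 14.7 + 0.1412 = 14.84 m
P_hyd = ρgQH = 999.6·9.81·0.104·14.84 = 15.14 kW

P_hyd ≈ 15.1 kW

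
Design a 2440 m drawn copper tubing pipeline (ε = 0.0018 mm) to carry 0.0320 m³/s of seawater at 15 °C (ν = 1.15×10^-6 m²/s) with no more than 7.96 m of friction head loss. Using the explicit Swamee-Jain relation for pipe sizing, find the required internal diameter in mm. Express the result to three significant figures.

Swamee-Jain (Type III): D = 0.66·[ε^1.25·(LQ²/(gh_f))^4.75 + ν·Q^9.4·(L/(gh_f))^5.2]^0.04
LQ²/(gh_f) = 0.03200; L/(gh_f) = 31.25
Term 1 = ε^1.25·(…)^4.75 = 5.23×10^-15; Term 2 = ν·Q^9.4·(…)^5.2 = 6.05×10^-13
D = 0.66·(5.23×10^-15 + 6.05×10^-13)^0.04 = 0.2143 m = 214 mm
Check: V = 0.887 m/s, Re = 1.65×10^5, f = 0.01619, h_f = 7.40 m ≈ 7.96 m ✓

D ≈ 214 mm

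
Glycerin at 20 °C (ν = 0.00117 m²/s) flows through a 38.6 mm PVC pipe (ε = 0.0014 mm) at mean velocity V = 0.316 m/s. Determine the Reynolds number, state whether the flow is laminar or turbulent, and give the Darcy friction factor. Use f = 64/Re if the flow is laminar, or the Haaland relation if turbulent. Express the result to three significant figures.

Re ≈ 10.4; laminar; f = 64/Re ≈ 6.14

Re = VD/ν = 0.3160·0.0386/0.00117 = 10.4
Re < 2300 → laminar → f = 64/Re = 6.139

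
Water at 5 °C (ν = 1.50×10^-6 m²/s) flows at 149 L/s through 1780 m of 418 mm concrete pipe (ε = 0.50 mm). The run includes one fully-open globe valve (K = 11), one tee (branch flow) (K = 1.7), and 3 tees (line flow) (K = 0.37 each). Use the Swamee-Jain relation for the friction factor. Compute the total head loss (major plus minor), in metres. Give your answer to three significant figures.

V = 4Q/(πD²) = 1.086 m/s; V²/2g = 0.06009 m
Re = 3.03×10^5, ε/D = 0.00120 → f = 0.02152 (Swamee-Jain)
Major: h_f = f(L/D)·V²/2g = 0.02152·4258·0.06009 = 5.506 m
Minor: ΣK = 13.8; h_m = ΣK·V²/2g = 0.8298 m
Total H_L = 5.506 + 0.8298 = 6.336 m

H_L ≈ 6.34 m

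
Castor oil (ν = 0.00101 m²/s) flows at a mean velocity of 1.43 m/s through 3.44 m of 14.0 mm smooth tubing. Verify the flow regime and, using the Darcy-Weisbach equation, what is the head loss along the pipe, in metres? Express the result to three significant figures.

Re = VD/ν = 1.43·0.01400/0.00101 = 19.8 → laminar (Re < 2300)
f = 64/Re = 3.229
h_f = f(L/D)V²/(2g) = 3.229·(3.44/0.01400)·1.43²/(2·9.81) = 82.69 m

h_f ≈ 82.7 m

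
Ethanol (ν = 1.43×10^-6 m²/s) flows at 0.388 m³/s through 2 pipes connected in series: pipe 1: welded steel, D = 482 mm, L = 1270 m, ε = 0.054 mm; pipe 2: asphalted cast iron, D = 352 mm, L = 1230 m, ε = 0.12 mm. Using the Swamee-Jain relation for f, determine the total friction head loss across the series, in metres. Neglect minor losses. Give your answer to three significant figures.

Pipe 1: V = 2.126 m/s, Re = 7.17×10^5, ε/D = 1.12×10^-4, f = 0.01408, h_1 = f(L/D)V²/2g = 8.549 m
Pipe 2: V = 3.987 m/s, Re = 9.81×10^5, ε/D = 3.41×10^-4, f = 0.01612, h_2 = f(L/D)V²/2g = 45.64 m
Series → Q common, losses add: H = Σh = 54.19 m

H ≈ 54.2 m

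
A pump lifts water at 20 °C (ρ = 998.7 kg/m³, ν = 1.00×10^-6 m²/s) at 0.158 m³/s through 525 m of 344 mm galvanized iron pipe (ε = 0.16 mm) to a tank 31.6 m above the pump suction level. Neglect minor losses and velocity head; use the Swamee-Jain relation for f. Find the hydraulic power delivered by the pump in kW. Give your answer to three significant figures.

V = 4Q/(πD²) = 1.700 m/s; Re = 5.85×10^5; ε/D = 4.65×10^-4; f = 0.01742
h_f = f(L/D)V²/2g = 3.916 m
Total head H = z + h_f = 31.6 + 3.916 = 35.52 m
P_hyd = ρgQH = 998.7·9.81·0.158·35.52 = 54.98 kW

P_hyd ≈ 55.0 kW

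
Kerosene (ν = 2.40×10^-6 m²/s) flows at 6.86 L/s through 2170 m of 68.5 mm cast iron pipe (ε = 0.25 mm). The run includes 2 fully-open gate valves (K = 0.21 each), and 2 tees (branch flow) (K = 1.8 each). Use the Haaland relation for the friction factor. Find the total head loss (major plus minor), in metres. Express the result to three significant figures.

V = 4Q/(πD²) = 1.861 m/s; V²/2g = 0.1766 m
Re = 5.31×10^4, ε/D = 0.00365 → f = 0.02961 (Haaland)
Major: h_f = f(L/D)·V²/2g = 0.02961·31679·0.1766 = 165.6 m
Minor: ΣK = 4.02; h_m = ΣK·V²/2g = 0.7100 m
Total H_L = 165.6 + 0.7100 = 166.3 m

H_L ≈ 166 m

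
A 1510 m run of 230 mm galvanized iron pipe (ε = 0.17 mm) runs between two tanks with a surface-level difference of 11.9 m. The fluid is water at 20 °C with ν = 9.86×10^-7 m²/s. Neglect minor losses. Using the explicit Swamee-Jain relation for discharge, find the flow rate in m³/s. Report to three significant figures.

Swamee-Jain (Type II): Q = -0.965·√(gD⁵h_f/L)·ln[ε/(3.7D) + √(3.17ν²L/(gD³h_f))]
√(gD⁵h_f/L) = √(9.81·0.230⁵·11.9/1510) = 0.007054
ε/(3.7D) = 2.00×10^-4; √(3.17ν²L/(gD³h_f)) = 5.72×10^-5
Q = -0.965·0.007054·ln(2.570×10^-4) = 0.05627 m³/s
Check: V = 1.35 m/s, Re = 3.16×10^5, f = 0.01953, h_f = 12.0 m ≈ 11.9 m ✓

Q ≈ 0.0563 m³/s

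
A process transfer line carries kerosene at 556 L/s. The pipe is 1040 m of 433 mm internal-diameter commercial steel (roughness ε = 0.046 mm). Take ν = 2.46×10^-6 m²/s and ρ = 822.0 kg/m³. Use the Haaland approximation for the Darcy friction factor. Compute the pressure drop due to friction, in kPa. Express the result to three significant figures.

V = 4Q/(πD²) = 4·0.556/(π·0.433²) = 3.776 m/s
Re = VD/ν = 3.776·0.433/2.46×10^-6 = 6.65×10^5 → turbulent
ε/D = 0.046/433 = 1.06×10^-4
Haaland: f = 0.01391
h_f = f(L/D)V²/(2g) = 0.01391·(1040/0.433)·3.776²/(2·9.81) = 24.28 m
Δp = ρg·h_f = 822.0·9.81·24.28 = 195.7 kPa

Δp ≈ 196 kPa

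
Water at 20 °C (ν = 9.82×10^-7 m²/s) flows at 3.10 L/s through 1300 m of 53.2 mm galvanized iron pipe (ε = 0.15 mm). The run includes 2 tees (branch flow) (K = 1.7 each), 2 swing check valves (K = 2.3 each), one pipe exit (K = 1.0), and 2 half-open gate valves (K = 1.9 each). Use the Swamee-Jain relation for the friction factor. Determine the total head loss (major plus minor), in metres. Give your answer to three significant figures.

V = 4Q/(πD²) = 1.395 m/s; V²/2g = 0.09913 m
Re = 7.56×10^4, ε/D = 0.00282 → f = 0.02774 (Swamee-Jain)
Major: h_f = f(L/D)·V²/2g = 0.02774·24436·0.09913 = 67.20 m
Minor: ΣK = 12.8; h_m = ΣK·V²/2g = 1.269 m
Total H_L = 67.20 + 1.269 = 68.47 m

H_L ≈ 68.5 m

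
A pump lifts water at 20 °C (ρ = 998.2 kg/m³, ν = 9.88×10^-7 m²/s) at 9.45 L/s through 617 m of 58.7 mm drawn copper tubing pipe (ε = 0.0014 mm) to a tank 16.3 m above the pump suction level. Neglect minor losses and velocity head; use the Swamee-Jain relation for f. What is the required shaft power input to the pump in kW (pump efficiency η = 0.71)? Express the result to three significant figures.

P_shaft ≈ 15.4 kW

V = 4Q/(πD²) = 3.492 m/s; Re = 2.07×10^5; ε/D = 2.39×10^-5; f = 0.01564
h_f = f(L/D)V²/2g = 102.2 m
Total head H = z + h_f = 16.3 + 102.2 = 118.5 m
P_hyd = ρgQH = 998.2·9.81·0.00945·118.5 = 10.97 kW
P_shaft = P_hyd/η = 10.97/0.71 = 15.44 kW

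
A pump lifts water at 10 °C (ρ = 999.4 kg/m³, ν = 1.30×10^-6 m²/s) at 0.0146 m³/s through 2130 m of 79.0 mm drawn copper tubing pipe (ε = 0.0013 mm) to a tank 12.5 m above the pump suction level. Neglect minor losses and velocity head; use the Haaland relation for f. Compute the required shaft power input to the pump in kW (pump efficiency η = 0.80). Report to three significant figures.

P_shaft ≈ 36.9 kW

V = 4Q/(πD²) = 2.979 m/s; Re = 1.81×10^5; ε/D = 1.65×10^-5; f = 0.01590
h_f = f(L/D)V²/2g = 193.8 m
Total head H = z + h_f = 12.5 + 193.8 = 206.3 m
P_hyd = ρgQH = 999.4·9.81·0.0146·206.3 = 29.54 kW
P_shaft = P_hyd/η = 29.54/0.80 = 36.92 kW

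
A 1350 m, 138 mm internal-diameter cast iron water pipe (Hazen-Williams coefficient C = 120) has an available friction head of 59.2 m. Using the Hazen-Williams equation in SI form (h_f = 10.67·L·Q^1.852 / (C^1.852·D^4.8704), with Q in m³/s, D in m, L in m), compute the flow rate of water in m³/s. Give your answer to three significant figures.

Q ≈ 0.0338 m³/s

Rearranging: Q = [h_f·C^1.852·D^4.8704 / (10.67·L)]^(1/1.852)
Q = [59.2·120^1.852·0.138^4.8704 / (10.67·1350)]^0.540 = 0.03379 m³/s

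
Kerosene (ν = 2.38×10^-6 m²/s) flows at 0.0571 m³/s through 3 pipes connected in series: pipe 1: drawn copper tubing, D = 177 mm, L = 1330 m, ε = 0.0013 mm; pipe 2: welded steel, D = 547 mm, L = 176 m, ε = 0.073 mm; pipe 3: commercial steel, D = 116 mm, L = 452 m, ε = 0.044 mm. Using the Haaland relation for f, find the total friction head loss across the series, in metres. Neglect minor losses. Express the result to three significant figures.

H ≈ 135 m

Pipe 1: V = 2.321 m/s, Re = 1.73×10^5, ε/D = 7.34×10^-6, f = 0.01599, h_1 = f(L/D)V²/2g = 32.98 m
Pipe 2: V = 0.2430 m/s, Re = 5.58×10^4, ε/D = 1.33×10^-4, f = 0.02062, h_2 = f(L/D)V²/2g = 0.01996 m
Pipe 3: V = 5.403 m/s, Re = 2.63×10^5, ε/D = 3.79×10^-4, f = 0.01752, h_3 = f(L/D)V²/2g = 101.6 m
Series → Q common, losses add: H = Σh = 134.6 m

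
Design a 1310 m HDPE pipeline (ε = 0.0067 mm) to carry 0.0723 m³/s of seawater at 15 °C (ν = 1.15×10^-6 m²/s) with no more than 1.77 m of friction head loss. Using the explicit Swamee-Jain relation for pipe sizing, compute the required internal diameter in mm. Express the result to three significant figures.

Swamee-Jain (Type III): D = 0.66·[ε^1.25·(LQ²/(gh_f))^4.75 + ν·Q^9.4·(L/(gh_f))^5.2]^0.04
LQ²/(gh_f) = 0.3944; L/(gh_f) = 75.44
Term 1 = ε^1.25·(…)^4.75 = 4.10×10^-9; Term 2 = ν·Q^9.4·(…)^5.2 = 1.26×10^-7
D = 0.66·(4.10×10^-9 + 1.26×10^-7)^0.04 = 0.3500 m = 350 mm
Check: V = 0.751 m/s, Re = 2.29×10^5, f = 0.01532, h_f = 1.65 m ≈ 1.77 m ✓

D ≈ 350 mm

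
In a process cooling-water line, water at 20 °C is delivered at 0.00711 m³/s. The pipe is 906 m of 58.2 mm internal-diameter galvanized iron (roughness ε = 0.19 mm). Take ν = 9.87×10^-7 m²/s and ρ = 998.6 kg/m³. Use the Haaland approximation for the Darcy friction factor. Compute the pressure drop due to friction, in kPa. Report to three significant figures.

Δp ≈ 1530 kPa

V = 4Q/(πD²) = 4·0.00711/(π·0.0582²) = 2.673 m/s
Re = VD/ν = 2.673·0.0582/9.87×10^-7 = 1.58×10^5 → turbulent
ε/D = 0.19/58.2 = 0.00326
Haaland: f = 0.02757
h_f = f(L/D)V²/(2g) = 0.02757·(906/0.0582)·2.673²/(2·9.81) = 156.2 m
Δp = ρg·h_f = 998.6·9.81·156.2 = 1531 kPa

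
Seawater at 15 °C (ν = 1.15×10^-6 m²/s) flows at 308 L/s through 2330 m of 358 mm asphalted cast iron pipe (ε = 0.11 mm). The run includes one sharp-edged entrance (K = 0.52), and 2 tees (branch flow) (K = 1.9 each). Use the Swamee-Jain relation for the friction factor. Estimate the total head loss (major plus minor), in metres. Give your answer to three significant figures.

H_L ≈ 51.3 m

V = 4Q/(πD²) = 3.060 m/s; V²/2g = 0.4772 m
Re = 9.53×10^5, ε/D = 3.07×10^-4 → f = 0.01585 (Swamee-Jain)
Major: h_f = f(L/D)·V²/2g = 0.01585·6508·0.4772 = 49.24 m
Minor: ΣK = 4.32; h_m = ΣK·V²/2g = 2.061 m
Total H_L = 49.24 + 2.061 = 51.30 m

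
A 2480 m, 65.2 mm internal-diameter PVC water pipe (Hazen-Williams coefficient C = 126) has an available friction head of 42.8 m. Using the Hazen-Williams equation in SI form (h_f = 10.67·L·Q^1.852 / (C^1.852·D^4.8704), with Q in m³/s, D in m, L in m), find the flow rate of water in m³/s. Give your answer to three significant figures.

Q ≈ 0.00299 m³/s

Rearranging: Q = [h_f·C^1.852·D^4.8704 / (10.67·L)]^(1/1.852)
Q = [42.8·126^1.852·0.0652^4.8704 / (10.67·2480)]^0.540 = 0.002985 m³/s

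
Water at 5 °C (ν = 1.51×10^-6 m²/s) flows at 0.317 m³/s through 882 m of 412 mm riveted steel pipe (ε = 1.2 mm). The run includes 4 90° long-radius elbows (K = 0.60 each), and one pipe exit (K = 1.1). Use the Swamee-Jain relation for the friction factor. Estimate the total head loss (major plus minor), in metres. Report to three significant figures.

H_L ≈ 17.2 m

V = 4Q/(πD²) = 2.378 m/s; V²/2g = 0.2882 m
Re = 6.49×10^5, ε/D = 0.00291 → f = 0.02626 (Swamee-Jain)
Major: h_f = f(L/D)·V²/2g = 0.02626·2141·0.2882 = 16.20 m
Minor: ΣK = 3.50; h_m = ΣK·V²/2g = 1.009 m
Total H_L = 16.20 + 1.009 = 17.21 m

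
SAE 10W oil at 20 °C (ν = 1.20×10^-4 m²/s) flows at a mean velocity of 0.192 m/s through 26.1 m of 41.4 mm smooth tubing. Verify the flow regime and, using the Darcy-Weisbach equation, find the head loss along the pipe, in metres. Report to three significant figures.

h_f ≈ 1.14 m

Re = VD/ν = 0.192·0.04140/1.20×10^-4 = 66.2 → laminar (Re < 2300)
f = 64/Re = 0.9662
h_f = f(L/D)V²/(2g) = 0.9662·(26.1/0.04140)·0.192²/(2·9.81) = 1.144 m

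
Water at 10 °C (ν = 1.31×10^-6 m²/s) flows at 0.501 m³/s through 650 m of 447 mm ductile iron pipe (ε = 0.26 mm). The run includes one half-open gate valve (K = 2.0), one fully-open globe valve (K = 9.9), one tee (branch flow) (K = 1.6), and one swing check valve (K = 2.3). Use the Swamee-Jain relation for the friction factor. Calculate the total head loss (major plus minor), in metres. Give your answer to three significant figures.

V = 4Q/(πD²) = 3.193 m/s; V²/2g = 0.5195 m
Re = 1.09×10^6, ε/D = 5.82×10^-4 → f = 0.01779 (Swamee-Jain)
Major: h_f = f(L/D)·V²/2g = 0.01779·1454·0.5195 = 13.44 m
Minor: ΣK = 15.8; h_m = ΣK·V²/2g = 8.208 m
Total H_L = 13.44 + 8.208 = 21.65 m

H_L ≈ 21.6 m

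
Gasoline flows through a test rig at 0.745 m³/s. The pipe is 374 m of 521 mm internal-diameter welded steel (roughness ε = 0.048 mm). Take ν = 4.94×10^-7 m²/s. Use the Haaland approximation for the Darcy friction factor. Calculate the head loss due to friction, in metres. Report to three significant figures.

V = 4Q/(πD²) = 4·0.745/(π·0.521²) = 3.495 m/s
Re = VD/ν = 3.495·0.521/4.94×10^-7 = 3.69×10^6 → turbulent
ε/D = 0.048/521 = 9.21×10^-5
Haaland: f = 0.01227
h_f = f(L/D)V²/(2g) = 0.01227·(374/0.521)·3.495²/(2·9.81) = 5.480 m

h_f ≈ 5.48 m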